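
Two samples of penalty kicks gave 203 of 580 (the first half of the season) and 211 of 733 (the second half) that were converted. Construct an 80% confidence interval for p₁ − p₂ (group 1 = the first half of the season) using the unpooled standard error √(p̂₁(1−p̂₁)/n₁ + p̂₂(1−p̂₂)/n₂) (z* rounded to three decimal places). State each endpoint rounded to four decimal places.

p̂₁ = 203/580 = 0.35000, p̂₂ = 211/733 = 0.28786; p̂₁ − p̂₂ = 0.06214.
Unpooled SE = √(p̂₁(1−p̂₁)/n₁ + p̂₂(1−p̂₂)/n₂) = √(0.000392241 + 0.000279667) = 0.025921.
The 80% critical value is z* = 1.282. Margin = 1.282·0.025921 = 0.03323.
CI: 0.06214 ± 0.03323 = (0.0289, 0.0954).

(0.0289, 0.0954)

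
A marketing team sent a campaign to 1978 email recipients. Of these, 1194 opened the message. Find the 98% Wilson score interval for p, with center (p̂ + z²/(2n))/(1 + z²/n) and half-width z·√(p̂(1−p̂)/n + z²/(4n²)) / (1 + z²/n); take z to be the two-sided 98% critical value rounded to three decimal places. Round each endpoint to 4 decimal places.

(0.5778, 0.6289)

Here p̂ = 1194/1978 = 0.60364 and z = 2.326 (z² = 5.410276).
Denominator 1 + z²/n = 1 + 5.410276/1978 = 1.002735.
Center = (0.60364 + 0.001368)/1.002735 = 0.60336.
Radicand: p̂(1−p̂)/n + z²/(4n²) = 0.000120960 + 0.000000346 = 0.000121306.
Half-width = 2.326·√0.000121306/1.002735 = 0.02555.
CI: 0.60336 ± 0.02555 = (0.5778, 0.6289).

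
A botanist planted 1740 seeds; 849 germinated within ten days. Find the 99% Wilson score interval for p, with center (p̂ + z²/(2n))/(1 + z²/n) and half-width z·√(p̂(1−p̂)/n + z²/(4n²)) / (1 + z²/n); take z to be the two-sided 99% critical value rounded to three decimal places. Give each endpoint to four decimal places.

p̂ = 849/1740 = 0.48793; z = 2.576, so z² = 6.635776.
1 + z²/n = 1.003814.
Center = (0.48793 + 0.001907)/1.003814 = 0.48798.
Radicand: p̂(1−p̂)/n + z²/(4n²) = 0.000143594 + 0.000000548 = 0.000144142.
Half-width = 2.576·√0.000144142/1.003814 = 0.03081.
So the interval runs from 0.4572 to 0.5188.

(0.4572, 0.5188)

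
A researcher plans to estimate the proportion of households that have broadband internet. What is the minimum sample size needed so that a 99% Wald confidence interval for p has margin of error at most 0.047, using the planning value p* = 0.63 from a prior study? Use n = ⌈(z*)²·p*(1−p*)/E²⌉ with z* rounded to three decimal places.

For 99% confidence, z* = 2.576.
p*(1−p*) = 0.63·0.37 = 0.2331.
(z*)²·p*(1−p*)/E² = 6.635776·0.2331/0.002209 = 700.226.
⌈700.226⌉ = 701.

n = 701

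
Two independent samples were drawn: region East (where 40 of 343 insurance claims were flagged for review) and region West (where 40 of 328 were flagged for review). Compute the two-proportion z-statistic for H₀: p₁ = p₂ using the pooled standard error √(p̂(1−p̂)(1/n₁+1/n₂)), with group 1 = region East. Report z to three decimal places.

p̂₁ = 40/343 = 0.11662, p̂₂ = 40/328 = 0.12195.
Pooling: p̂ = 80/671 = 0.11923.
Pooled SE = √[0.1050104·0.00596423] ≈ 0.025026.
z = (p̂₁ − p̂₂)/SE = (0.11662 − 0.12195)/0.025026 = -0.00533/0.025026 = -0.213.

z = -0.213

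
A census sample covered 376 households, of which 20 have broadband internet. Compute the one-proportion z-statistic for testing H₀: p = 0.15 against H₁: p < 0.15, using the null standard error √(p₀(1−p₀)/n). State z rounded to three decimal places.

Sample proportion p̂ = 20/376 = 0.05319.
SE₀ = √(0.15·0.85/376) = 0.018415.
z = (0.05319 − 0.15)/0.018415 = -0.09681/0.018415 = -5.257.

z = -5.257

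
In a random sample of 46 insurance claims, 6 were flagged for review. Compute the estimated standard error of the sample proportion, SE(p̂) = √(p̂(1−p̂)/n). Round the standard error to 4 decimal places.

Sample proportion p̂ = 6/46 = 0.13043.
p̂(1−p̂) = 0.13043·0.86957 = 0.113418.
SE = √(0.113418/46) = √0.002465609 = 0.0497.

SE = 0.0497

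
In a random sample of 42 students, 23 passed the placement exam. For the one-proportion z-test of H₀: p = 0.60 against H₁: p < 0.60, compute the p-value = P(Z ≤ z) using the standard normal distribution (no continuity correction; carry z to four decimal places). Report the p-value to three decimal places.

With x = 23 successes in n = 42, p̂ = 0.54762.
SE₀ = √(0.60·0.40/42) = 0.075593.
Test statistic (full precision, shown to 4 dp): z = (23/42 − 0.60)/SE₀ ≈ -0.6929.
From the standard normal, P(Z ≤ z) = 0.244.

p-value = 0.244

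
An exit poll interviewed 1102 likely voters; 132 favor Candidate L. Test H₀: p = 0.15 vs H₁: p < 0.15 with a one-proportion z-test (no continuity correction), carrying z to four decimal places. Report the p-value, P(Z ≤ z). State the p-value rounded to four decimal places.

p-value = 0.0025

The sample proportion is 132/1102 = 0.11978.
Under H₀, SE = √(p₀(1−p₀)/n) = √(0.15·0.85/1102) = √0.000115699 = 0.010756.
z = (p̂ − p₀)/SE = (132/1102 − 0.15)/0.010756 ≈ -2.8093.
p-value = P(Z ≤ z) with z = -2.8093 → 0.0025.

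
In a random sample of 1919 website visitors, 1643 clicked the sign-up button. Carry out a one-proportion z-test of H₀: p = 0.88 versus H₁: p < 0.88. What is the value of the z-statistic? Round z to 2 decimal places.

z = -3.21

The sample proportion is 1643/1919 = 0.85618.
SE₀ = √(0.88·0.12/1919) = 0.007418.
z = (p̂ − p₀)/SE = (0.85618 − 0.88)/0.007418 = -3.21.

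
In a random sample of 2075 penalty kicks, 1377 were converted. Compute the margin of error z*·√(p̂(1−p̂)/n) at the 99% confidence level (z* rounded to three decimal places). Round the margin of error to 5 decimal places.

Sample proportion p̂ = 1377/2075 = 0.66361.
Standard error of p̂: √(0.223230/2075) = √0.000107581 = 0.010372.
The 99% critical value is z* = 2.576.
ME = 2.576·0.010372 = 0.02672.

ME = 0.02672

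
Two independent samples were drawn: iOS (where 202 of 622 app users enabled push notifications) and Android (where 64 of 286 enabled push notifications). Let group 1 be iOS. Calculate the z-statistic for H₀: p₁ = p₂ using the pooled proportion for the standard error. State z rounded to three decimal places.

z = 3.106

p̂₁ = 202/622 = 0.32476, p̂₂ = 64/286 = 0.22378.
Pooled p̂ = (202+64)/(622+286) = 266/908 = 0.29295.
Pooled SE = √[0.2071309·0.00510422] ≈ 0.032515.
z = (p̂₁ − p̂₂)/SE = (0.32476 − 0.22378)/0.032515 = 0.10098/0.032515 = 3.106.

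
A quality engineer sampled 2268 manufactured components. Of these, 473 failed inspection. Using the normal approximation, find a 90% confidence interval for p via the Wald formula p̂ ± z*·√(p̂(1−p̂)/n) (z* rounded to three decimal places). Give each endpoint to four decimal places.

The sample proportion is 473/2268 = 0.20855.
SE = √(p̂(1−p̂)/n) = √(0.165059/2268) = 0.008531.
z* = 1.645 at the 90% level.
Margin of error: 1.645 × 0.008531 = 0.01403.
So the interval runs from 0.1945 to 0.2226.

(0.1945, 0.2226)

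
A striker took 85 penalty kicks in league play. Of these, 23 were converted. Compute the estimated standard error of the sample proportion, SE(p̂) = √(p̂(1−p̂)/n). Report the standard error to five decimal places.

Sample proportion p̂ = 23/85 = 0.27059.
p̂(1−p̂) = 0.27059·0.72941 = 0.197371.
SE = √(0.197371/85) = 0.04819.

SE = 0.04819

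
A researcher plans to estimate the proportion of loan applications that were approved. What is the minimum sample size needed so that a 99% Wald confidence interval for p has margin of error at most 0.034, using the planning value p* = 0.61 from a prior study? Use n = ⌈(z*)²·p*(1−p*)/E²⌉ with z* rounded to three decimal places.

The 99% critical value is z* = 2.576.
p*(1−p*) = 0.61·0.39 = 0.2379.
(z*)²·p*(1−p*)/E² = 6.635776·0.2379/0.001156 = 1365.615.
⌈1365.615⌉ = 1366.

n = 1366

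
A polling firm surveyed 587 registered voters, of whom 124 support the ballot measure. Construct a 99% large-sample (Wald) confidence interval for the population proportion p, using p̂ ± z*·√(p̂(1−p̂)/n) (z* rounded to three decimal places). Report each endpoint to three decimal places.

(0.168, 0.255)

Sample proportion p̂ = 124/587 = 0.21124.
Standard error of p̂: √(0.166620/587) = √0.000283850 = 0.016848.
The 99% critical value is z* = 2.576.
Margin of error: 2.576 × 0.016848 = 0.04340.
So the interval runs from 0.168 to 0.255.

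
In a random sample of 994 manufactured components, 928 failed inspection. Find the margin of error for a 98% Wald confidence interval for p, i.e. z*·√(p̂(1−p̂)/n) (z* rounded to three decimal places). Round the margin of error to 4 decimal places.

ME = 0.0184

The sample proportion is 928/994 = 0.93360.
SE(p̂) = √(0.93360·0.06640/994) = 0.007897.
z* = 2.326 at the 98% level.
Margin of error = z*·SE = 2.326 × 0.007897 = 0.0184.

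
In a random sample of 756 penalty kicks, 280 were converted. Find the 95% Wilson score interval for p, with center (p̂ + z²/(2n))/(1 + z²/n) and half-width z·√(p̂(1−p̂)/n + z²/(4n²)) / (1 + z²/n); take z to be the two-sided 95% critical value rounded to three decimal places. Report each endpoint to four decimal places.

(0.3367, 0.4054)

p̂ = 280/756 = 0.37037; z = 1.960, so z² = 3.841600.
Denominator 1 + z²/n = 1 + 3.841600/756 = 1.005081.
Center = (0.37037 + 0.002541)/1.005081 = 0.37103.
Radicand: p̂(1−p̂)/n + z²/(4n²) = 0.000308461 + 0.000001680 = 0.000310141.
Half-width = 1.960·√0.000310141/1.005081 = 0.03434.
CI: 0.37103 ± 0.03434 = (0.3367, 0.4054).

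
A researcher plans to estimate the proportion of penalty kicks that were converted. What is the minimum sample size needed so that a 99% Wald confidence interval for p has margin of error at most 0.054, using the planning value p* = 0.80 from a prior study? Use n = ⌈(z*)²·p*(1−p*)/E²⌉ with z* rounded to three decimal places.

n = 365

The 99% critical value is z* = 2.576.
p*(1−p*) = 0.1600.
Required n before rounding: 6.635776 × 0.1600 / 0.054² = 364.103.
⌈364.103⌉ = 365.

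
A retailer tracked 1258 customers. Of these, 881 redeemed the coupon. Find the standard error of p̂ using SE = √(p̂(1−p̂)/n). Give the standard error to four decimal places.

SE = 0.0129

Sample proportion p̂ = 881/1258 = 0.70032.
p̂(1−p̂) = 0.70032·0.29968 = 0.209872.
SE = √(0.209872/1258) = 0.0129.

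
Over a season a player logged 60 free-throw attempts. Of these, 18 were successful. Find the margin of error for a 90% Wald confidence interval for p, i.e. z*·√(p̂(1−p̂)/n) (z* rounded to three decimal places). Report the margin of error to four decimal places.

With x = 18 successes in n = 60, p̂ = 0.30000.
Standard error of p̂: √(0.210000/60) = √0.003500000 = 0.059161.
For 90% confidence, z* = 1.645.
Margin of error = z*·SE = 1.645 × 0.059161 = 0.0973.

ME = 0.0973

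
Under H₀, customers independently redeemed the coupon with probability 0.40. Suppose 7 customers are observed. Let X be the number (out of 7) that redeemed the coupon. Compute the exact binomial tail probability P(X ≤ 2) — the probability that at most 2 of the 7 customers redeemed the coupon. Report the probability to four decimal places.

X is binomial with n = 7 and p = 0.40.
P(X ≤ 2) = C(7,0)·0.40^0·0.60^7 + C(7,1)·0.40^1·0.60^6 + C(7,2)·0.40^2·0.60^5.
= 0.027994 + 0.130637 + 0.261274 = 0.4199.

P = 0.4199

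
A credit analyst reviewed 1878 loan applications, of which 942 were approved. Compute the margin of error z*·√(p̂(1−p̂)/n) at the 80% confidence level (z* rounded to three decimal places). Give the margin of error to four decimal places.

Sample proportion p̂ = 942/1878 = 0.50160.
SE(p̂) = √(0.50160·0.49840/1878) = 0.011538.
z* = 1.282 at the 80% level.
ME = 1.282·0.011538 = 0.0148.

ME = 0.0148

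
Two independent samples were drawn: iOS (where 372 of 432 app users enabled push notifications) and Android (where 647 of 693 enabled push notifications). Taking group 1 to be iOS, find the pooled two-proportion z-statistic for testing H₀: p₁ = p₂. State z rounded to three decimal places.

p̂₁ = 372/432 = 0.86111, p̂₂ = 647/693 = 0.93362.
Pooling: p̂ = 1019/1125 = 0.90578.
SE = √[p̂(1−p̂)(1/n₁+1/n₂)] = √[0.90578·0.09422·(1/432+1/693)] ≈ 0.017908.
z = (p̂₁ − p̂₂)/SE = (0.86111 − 0.93362)/0.017908 = -0.07251/0.017908 = -4.049.

z = -4.049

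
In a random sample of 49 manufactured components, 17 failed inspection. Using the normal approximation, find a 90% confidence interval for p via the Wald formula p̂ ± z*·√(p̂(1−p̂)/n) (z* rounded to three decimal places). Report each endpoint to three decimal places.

(0.235, 0.459)

The sample proportion is 17/49 = 0.34694.
SE(p̂) = √(0.34694·0.65306/49) = 0.067999.
The 90% critical value is z* = 1.645.
Margin = 1.645·0.067999 = 0.11186.
Interval: 0.34694 ± 0.11186 → (0.235, 0.459).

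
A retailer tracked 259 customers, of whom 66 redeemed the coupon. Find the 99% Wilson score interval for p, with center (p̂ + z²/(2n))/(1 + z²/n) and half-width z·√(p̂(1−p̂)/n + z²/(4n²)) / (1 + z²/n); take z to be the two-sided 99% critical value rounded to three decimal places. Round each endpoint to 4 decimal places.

(0.1918, 0.3301)

p̂ = 66/259 = 0.25483; z = 2.576, so z² = 6.635776.
1 + z²/n = 1.025621.
Adjusted center: (0.25483 + z²/(2n))/1.025621 = 0.26095.
Radicand: p̂(1−p̂)/n + z²/(4n²) = 0.000733165 + 0.000024730 = 0.000757895.
Half-width = 2.576·√0.000757895/1.025621 = 0.06915.
So the interval runs from 0.1918 to 0.3301.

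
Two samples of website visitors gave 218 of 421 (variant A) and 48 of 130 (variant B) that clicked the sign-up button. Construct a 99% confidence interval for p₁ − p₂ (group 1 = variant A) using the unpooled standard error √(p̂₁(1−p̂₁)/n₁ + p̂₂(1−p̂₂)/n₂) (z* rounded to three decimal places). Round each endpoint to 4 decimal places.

(0.0228, 0.2744)

p̂₁ = 0.51781, p̂₂ = 0.36923, so the observed difference is 0.14858.
Unpooled SE = √(p̂₁(1−p̂₁)/n₁ + p̂₂(1−p̂₂)/n₂) = √(0.000593070 + 0.001791534) = 0.048832.
The 99% critical value is z* = 2.576. Margin = 2.576·0.048832 = 0.12579.
Interval: 0.14858 ± 0.12579 → (0.0228, 0.2744).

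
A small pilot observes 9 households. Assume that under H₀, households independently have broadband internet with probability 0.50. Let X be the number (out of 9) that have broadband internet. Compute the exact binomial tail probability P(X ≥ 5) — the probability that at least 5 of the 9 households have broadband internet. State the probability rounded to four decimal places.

X ~ Binomial(n=9, p=0.50).
P(X ≥ 5) = Σ_{j=5}^{9} C(9,j)·0.50^j·0.50^{9−j}.
= 0.246094 + 0.164062 + 0.070312 + 0.017578 + 0.001953 = 0.5000.

P = 0.5000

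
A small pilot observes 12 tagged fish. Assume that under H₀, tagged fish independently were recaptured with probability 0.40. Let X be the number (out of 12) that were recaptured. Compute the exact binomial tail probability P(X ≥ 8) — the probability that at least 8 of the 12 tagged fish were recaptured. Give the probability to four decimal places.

X is binomial with n = 12 and p = 0.40.
P(X ≥ 8) = Σ_{j=8}^{12} C(12,j)·0.40^j·0.60^{12−j}.
= 0.042043 + 0.012457 + 0.002491 + 0.000302 + 0.000017 = 0.0573.

P = 0.0573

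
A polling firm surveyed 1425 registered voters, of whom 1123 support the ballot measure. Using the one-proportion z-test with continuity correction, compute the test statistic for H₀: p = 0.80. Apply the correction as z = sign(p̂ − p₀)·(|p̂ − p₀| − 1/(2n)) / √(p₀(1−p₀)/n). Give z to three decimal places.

z = -1.093

Sample proportion p̂ = 1123/1425 = 0.78807. p̂ − p₀ = -0.011930.
1/(2n) = 0.000351.
Corrected numerator: |-0.011930| − 0.000351 = 0.011579.
SE₀ = √(0.80·0.20/1425) = 0.010596.
z = −0.011579/0.010596 = -1.093.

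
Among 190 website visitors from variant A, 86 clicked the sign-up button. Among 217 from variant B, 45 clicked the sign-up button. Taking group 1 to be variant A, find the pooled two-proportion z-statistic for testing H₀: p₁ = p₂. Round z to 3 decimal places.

z = 5.284

p̂₁ = 86/190 = 0.45263, p̂₂ = 45/217 = 0.20737.
Pooled p̂ = (86+45)/(190+217) = 131/407 = 0.32187.
Pooled SE = √[0.2182687·0.00987145] ≈ 0.046418.
z = 0.24526/0.046418 = 5.284.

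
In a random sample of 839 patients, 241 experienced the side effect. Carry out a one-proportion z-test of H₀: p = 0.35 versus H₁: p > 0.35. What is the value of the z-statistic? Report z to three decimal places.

p̂ = 241/839 = 0.28725.
Under H₀, SE = √(p₀(1−p₀)/n) = √(0.35·0.65/839) = √0.000271156 = 0.016467.
z = (0.28725 − 0.35)/0.016467 = -0.06275/0.016467 = -3.811.

z = -3.811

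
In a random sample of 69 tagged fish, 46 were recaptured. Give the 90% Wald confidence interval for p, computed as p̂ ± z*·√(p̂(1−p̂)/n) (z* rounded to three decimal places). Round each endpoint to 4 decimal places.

p̂ = 46/69 = 0.66667.
Standard error of p̂: √(0.222222/69) = √0.003220612 = 0.056750.
The 90% critical value is z* = 1.645.
Margin of error: 1.645 × 0.056750 = 0.09335.
Interval: 0.66667 ± 0.09335 → (0.5733, 0.7600).

(0.5733, 0.7600)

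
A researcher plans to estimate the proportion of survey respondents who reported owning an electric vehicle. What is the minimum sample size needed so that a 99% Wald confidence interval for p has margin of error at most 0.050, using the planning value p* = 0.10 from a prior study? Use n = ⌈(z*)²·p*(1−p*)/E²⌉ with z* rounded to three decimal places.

z* = 2.576 at the 99% level.
p*(1−p*) = 0.0900.
Required n before rounding: 6.635776 × 0.0900 / 0.050² = 238.888.
⌈238.888⌉ = 239.

n = 239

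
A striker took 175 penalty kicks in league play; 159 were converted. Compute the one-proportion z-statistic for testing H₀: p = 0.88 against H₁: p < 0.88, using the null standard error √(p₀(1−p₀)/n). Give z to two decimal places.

The sample proportion is 159/175 = 0.90857.
Null standard error: √(0.88·0.12/175) = √0.000603429 = 0.024565.
Test statistic: z = 0.02857/0.024565 = 1.16.

z = 1.16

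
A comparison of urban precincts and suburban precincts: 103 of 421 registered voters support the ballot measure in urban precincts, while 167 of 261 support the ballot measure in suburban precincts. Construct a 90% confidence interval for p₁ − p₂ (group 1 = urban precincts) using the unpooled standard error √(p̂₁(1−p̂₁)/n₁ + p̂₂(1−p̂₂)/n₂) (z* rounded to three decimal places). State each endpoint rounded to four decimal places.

(-0.4550, -0.3354)

p̂₁ = 0.24466, p̂₂ = 0.63985, so the observed difference is -0.39519.
SE = √(0.000438953 + 0.000882923) = √0.001321876 = 0.036358.
The 90% critical value is z* = 1.645. Margin = 1.645·0.036358 = 0.05981.
So the interval runs from -0.4550 to -0.3354.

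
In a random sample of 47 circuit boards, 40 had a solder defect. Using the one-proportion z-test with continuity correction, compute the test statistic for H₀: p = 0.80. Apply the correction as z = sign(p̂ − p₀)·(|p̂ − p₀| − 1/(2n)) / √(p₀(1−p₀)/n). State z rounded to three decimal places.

Sample proportion p̂ = 40/47 = 0.85106. p̂ − p₀ = 0.051064.
1/(2n) = 0.010638.
Corrected numerator: |0.051064| − 0.010638 = 0.040426.
SE₀ = √(0.80·0.20/47) = 0.058346.
z = +0.040426/0.058346 = 0.693.

z = 0.693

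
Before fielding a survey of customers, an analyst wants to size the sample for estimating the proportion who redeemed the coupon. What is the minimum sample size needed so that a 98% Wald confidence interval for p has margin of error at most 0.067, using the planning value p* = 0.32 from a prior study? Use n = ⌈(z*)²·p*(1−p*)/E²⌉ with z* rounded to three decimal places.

n = 263

The 98% critical value is z* = 2.326.
p*(1−p*) = 0.2176.
Required n before rounding: 5.410276 × 0.2176 / 0.067² = 262.258.
Rounding up, n = 263.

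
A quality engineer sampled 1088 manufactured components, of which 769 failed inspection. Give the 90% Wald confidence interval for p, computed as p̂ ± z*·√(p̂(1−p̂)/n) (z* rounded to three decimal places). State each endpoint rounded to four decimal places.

(0.6841, 0.7295)

The sample proportion is 769/1088 = 0.70680.
SE = √(p̂(1−p̂)/n) = √(0.207233/1088) = 0.013801.
The 90% critical value is z* = 1.645.
Margin = 1.645·0.013801 = 0.02270.
CI: 0.70680 ± 0.02270 = (0.6841, 0.7295).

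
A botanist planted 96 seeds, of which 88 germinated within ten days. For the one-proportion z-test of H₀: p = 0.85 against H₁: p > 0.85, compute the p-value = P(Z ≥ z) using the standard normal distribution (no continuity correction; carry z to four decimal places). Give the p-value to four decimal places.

p̂ = 88/96 = 0.91667.
Under H₀, SE = √(p₀(1−p₀)/n) = √(0.85·0.15/96) = √0.001328125 = 0.036443.
z = (p̂ − p₀)/SE = (88/96 − 0.85)/0.036443 ≈ 1.8293.
p-value = P(Z ≥ z) with z = 1.8293 → 0.0337.

p-value = 0.0337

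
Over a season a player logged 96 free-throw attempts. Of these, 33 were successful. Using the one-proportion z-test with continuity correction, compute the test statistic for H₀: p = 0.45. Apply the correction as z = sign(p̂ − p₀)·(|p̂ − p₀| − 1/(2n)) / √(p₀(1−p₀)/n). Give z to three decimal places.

The sample proportion is 33/96 = 0.34375. p̂ − p₀ = -0.106250.
Continuity correction 1/(2n) = 1/192 = 0.005208.
Corrected numerator: |-0.106250| − 0.005208 = 0.101042.
Null standard error: √(0.45·0.55/96) = √0.002578125 = 0.050775.
z = (−)0.101042/0.050775 = -1.990.

z = -1.990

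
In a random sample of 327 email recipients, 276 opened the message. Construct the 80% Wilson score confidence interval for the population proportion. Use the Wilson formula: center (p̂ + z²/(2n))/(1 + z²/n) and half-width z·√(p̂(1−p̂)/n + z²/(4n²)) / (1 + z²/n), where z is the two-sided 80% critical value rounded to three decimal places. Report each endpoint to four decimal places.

p̂ = 276/327 = 0.84404; z = 1.282, so z² = 1.643524.
Denominator 1 + z²/n = 1 + 1.643524/327 = 1.005026.
Center = (0.84404 + 0.002513)/1.005026 = 0.84232.
Radicand: p̂(1−p̂)/n + z²/(4n²) = 0.000402565 + 0.000003843 = 0.000406408.
Half-width = z·√(radicand)/denom = 1.282·0.020160/1.005026 = 0.02572.
CI: 0.84232 ± 0.02572 = (0.8166, 0.8680).

(0.8166, 0.8680)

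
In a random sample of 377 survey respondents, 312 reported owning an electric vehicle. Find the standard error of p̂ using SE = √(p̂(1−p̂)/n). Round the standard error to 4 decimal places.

SE = 0.0195

The sample proportion is 312/377 = 0.82759.
p̂(1−p̂) = 0.142685.
Dividing by n and taking the root: √0.000378475 = 0.0195.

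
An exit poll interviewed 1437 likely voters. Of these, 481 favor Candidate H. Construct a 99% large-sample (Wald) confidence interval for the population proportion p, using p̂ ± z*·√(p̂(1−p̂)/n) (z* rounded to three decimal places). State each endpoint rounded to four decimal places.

Sample proportion p̂ = 481/1437 = 0.33473.
SE = √(p̂(1−p̂)/n) = √(0.222684/1437) = 0.012448.
The 99% critical value is z* = 2.576.
Margin of error: 2.576 × 0.012448 = 0.03207.
So the interval runs from 0.3027 to 0.3668.

(0.3027, 0.3668)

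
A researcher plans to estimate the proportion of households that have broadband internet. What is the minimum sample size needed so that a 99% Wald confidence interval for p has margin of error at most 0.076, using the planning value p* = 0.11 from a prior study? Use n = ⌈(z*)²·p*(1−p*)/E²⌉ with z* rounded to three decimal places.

n = 113

z* = 2.576 at the 99% level.
p*(1−p*) = 0.0979.
(z*)²·p*(1−p*)/E² = 6.635776·0.0979/0.005776 = 112.473.
Rounding up, n = 113.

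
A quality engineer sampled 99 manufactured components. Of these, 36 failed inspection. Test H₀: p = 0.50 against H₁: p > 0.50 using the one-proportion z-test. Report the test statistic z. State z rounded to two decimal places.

z = -2.71

Sample proportion p̂ = 36/99 = 0.36364.
SE₀ = √(0.50·0.50/99) = 0.050252.
z = (0.36364 − 0.50)/0.050252 = -0.13636/0.050252 = -2.71.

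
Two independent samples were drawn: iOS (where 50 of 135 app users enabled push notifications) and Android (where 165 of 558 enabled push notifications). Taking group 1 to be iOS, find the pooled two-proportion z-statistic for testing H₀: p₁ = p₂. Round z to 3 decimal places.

z = 1.683

p̂₁ = 50/135 = 0.37037, p̂₂ = 165/558 = 0.29570.
Pooled p̂ = (50+165)/(135+558) = 215/693 = 0.31025.
Pooled SE = √[0.2139932·0.00919952] ≈ 0.044369.
z = (p̂₁ − p̂₂)/SE = (0.37037 − 0.29570)/0.044369 = 0.07467/0.044369 = 1.683.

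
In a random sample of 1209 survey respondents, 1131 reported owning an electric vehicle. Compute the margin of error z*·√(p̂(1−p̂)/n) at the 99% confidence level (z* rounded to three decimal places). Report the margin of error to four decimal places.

ME = 0.0182

p̂ = 1131/1209 = 0.93548.
Standard error of p̂: √(0.060354/1209) = √0.000049920 = 0.007065.
The 99% critical value is z* = 2.576.
ME = 2.576·0.007065 = 0.0182.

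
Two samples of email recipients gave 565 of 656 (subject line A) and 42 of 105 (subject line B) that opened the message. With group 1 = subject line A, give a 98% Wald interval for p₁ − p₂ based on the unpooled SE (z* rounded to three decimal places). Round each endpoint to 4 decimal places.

(0.3457, 0.5768)

p̂₁ = 0.86128, p̂₂ = 0.40000, so the observed difference is 0.46128.
Unpooled SE = √(p̂₁(1−p̂₁)/n₁ + p̂₂(1−p̂₂)/n₂) = √(0.000182129 + 0.002285714) = 0.049677.
z* = 2.326 at the 98% level. Margin = 2.326·0.049677 = 0.11555.
So the interval runs from 0.3457 to 0.5768.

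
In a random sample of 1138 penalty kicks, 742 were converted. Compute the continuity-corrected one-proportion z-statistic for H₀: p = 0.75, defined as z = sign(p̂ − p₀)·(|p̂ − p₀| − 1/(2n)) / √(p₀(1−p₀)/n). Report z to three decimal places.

z = -7.599

p̂ = 742/1138 = 0.65202. p̂ − p₀ = -0.097979.
1/(2n) = 0.000439.
Corrected numerator: |-0.097979| − 0.000439 = 0.097540.
Under H₀, SE = √(p₀(1−p₀)/n) = √(0.75·0.25/1138) = √0.000164763 = 0.012836.
z = −0.097540/0.012836 = -7.599.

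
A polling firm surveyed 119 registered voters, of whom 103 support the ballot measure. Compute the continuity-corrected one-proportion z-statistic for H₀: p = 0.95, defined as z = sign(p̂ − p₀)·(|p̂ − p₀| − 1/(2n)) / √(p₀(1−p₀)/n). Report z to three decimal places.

z = -4.017

The sample proportion is 103/119 = 0.86555. p̂ − p₀ = -0.084454.
Continuity correction 1/(2n) = 1/238 = 0.004202.
Corrected numerator: |-0.084454| − 0.004202 = 0.080252.
Null standard error: √(0.95·0.05/119) = √0.000399160 = 0.019979.
z = (−)0.080252/0.019979 = -4.017.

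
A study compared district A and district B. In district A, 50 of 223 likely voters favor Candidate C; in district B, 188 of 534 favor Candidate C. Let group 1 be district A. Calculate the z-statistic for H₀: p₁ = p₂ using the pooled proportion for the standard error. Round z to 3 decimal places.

z = -3.454

Sample proportions: p̂₁ = 50/223 = 0.22422 and p̂₂ = 188/534 = 0.35206.
Pooling: p̂ = 238/757 = 0.31440.
Pooled SE = √[0.2155522·0.00635696] ≈ 0.037017.
z = (p̂₁ − p̂₂)/SE = (0.22422 − 0.35206)/0.037017 = -0.12784/0.037017 = -3.454.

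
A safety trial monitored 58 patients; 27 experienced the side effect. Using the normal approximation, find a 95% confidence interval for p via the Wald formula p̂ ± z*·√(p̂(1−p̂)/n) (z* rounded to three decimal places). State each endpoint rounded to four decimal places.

(0.3371, 0.5939)

p̂ = 27/58 = 0.46552.
SE = √(p̂(1−p̂)/n) = √(0.248811/58) = 0.065497.
For 95% confidence, z* = 1.960.
Margin of error: 1.960 × 0.065497 = 0.12837.
So the interval runs from 0.3371 to 0.5939.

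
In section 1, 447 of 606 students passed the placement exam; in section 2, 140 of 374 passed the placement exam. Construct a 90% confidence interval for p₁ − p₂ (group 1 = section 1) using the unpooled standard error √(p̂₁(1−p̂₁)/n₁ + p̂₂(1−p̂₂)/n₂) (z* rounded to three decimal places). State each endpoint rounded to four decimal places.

(0.3127, 0.4139)

p̂₁ = 0.73762, p̂₂ = 0.37433, so the observed difference is 0.36329.
Unpooled SE = √(p̂₁(1−p̂₁)/n₁ + p̂₂(1−p̂₂)/n₂) = √(0.000319365 + 0.000626223) = 0.030750.
For 90% confidence, z* = 1.645. Margin = 1.645·0.030750 = 0.05058.
CI: 0.36329 ± 0.05058 = (0.3127, 0.4139).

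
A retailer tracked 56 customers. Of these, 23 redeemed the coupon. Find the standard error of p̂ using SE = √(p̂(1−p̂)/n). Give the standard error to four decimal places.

SE = 0.0657

With x = 23 successes in n = 56, p̂ = 0.41071.
p̂(1−p̂) = 0.242027.
Dividing by n and taking the root: √0.004321911 = 0.0657.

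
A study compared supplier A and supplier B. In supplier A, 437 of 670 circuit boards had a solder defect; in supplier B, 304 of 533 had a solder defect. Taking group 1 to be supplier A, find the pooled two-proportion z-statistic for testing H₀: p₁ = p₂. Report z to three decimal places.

p̂₁ = 437/670 = 0.65224, p̂₂ = 304/533 = 0.57036.
Pooling: p̂ = 741/1203 = 0.61596.
SE = √[p̂(1−p̂)(1/n₁+1/n₂)] = √[0.61596·0.38404·(1/670+1/533)] ≈ 0.028229.
z = (p̂₁ − p̂₂)/SE = (0.65224 − 0.57036)/0.028229 = 0.08188/0.028229 = 2.901.

z = 2.901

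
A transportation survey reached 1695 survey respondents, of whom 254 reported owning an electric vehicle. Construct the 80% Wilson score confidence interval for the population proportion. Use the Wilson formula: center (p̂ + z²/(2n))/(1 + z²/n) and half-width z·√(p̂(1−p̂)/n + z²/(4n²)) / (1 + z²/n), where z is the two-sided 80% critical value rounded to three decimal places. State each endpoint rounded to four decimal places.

Here p̂ = 254/1695 = 0.14985 and z = 1.282 (z² = 1.643524).
1 + z²/n = 1.000970.
Adjusted center: (0.14985 + z²/(2n))/1.000970 = 0.15019.
Radicand: p̂(1−p̂)/n + z²/(4n²) = 0.000075160 + 0.000000143 = 0.000075303.
Half-width = z·√(radicand)/denom = 1.282·0.008678/1.000970 = 0.01111.
CI: 0.15019 ± 0.01111 = (0.1391, 0.1613).

(0.1391, 0.1613)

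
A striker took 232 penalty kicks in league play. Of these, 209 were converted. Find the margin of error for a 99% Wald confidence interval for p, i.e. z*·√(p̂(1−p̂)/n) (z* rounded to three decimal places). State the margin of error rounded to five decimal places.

With x = 209 successes in n = 232, p̂ = 0.90086.
SE(p̂) = √(0.90086·0.09914/232) = 0.019620.
For 99% confidence, z* = 2.576.
Margin of error = z*·SE = 2.576 × 0.019620 = 0.05054.

ME = 0.05054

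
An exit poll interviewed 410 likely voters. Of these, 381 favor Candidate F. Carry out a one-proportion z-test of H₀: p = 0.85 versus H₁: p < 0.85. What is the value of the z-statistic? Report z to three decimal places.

z = 4.495

p̂ = 381/410 = 0.92927.
Under H₀, SE = √(p₀(1−p₀)/n) = √(0.85·0.15/410) = √0.000310976 = 0.017635.
z = (p̂ − p₀)/SE = (0.92927 − 0.85)/0.017635 = 4.495.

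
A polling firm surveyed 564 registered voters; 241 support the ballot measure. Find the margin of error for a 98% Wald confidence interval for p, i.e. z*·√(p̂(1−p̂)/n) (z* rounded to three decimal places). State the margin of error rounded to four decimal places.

ME = 0.0485

Sample proportion p̂ = 241/564 = 0.42730.
SE = √(p̂(1−p̂)/n) = √(0.244715/564) = 0.020830.
z* = 2.326 at the 98% level.
ME = 2.326·0.020830 = 0.0485.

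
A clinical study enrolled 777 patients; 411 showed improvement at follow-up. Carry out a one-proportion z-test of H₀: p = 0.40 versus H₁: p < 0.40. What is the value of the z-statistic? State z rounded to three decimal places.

p̂ = 411/777 = 0.52896.
Null standard error: √(0.40·0.60/777) = √0.000308880 = 0.017575.
z = (0.52896 − 0.40)/0.017575 = 0.12896/0.017575 = 7.338.

z = 7.338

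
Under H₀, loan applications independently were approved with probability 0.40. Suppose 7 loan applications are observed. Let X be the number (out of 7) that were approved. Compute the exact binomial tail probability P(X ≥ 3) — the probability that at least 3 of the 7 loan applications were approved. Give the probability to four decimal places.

X is binomial with n = 7 and p = 0.40.
P(X ≥ 3) = Σ_{j=3}^{7} C(7,j)·0.40^j·0.60^{7−j}.
= 0.290304 + 0.193536 + 0.077414 + 0.017203 + 0.001638 = 0.5801.

P = 0.5801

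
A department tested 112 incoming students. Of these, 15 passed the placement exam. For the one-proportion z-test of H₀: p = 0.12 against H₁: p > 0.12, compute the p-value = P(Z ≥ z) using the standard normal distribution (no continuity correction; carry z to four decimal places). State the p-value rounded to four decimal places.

Sample proportion p̂ = 15/112 = 0.13393.
Null standard error: √(0.12·0.88/112) = √0.000942857 = 0.030706.
z = (p̂ − p₀)/SE = (15/112 − 0.12)/0.030706 ≈ 0.4536.
From the standard normal, P(Z ≥ z) = 0.3251.

p-value = 0.3251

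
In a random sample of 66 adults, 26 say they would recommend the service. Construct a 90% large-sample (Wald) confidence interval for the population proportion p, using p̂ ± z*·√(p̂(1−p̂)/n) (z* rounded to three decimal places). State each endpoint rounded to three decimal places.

(0.295, 0.493)

Sample proportion p̂ = 26/66 = 0.39394.
SE = √(p̂(1−p̂)/n) = √(0.238751/66) = 0.060145.
The 90% critical value is z* = 1.645.
Margin of error: 1.645 × 0.060145 = 0.09894.
So the interval runs from 0.295 to 0.493.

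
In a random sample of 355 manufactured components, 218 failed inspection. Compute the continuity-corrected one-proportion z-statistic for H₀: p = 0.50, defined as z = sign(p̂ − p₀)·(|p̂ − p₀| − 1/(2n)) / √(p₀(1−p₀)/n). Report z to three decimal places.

z = 4.246

Sample proportion p̂ = 218/355 = 0.61408. p̂ − p₀ = 0.114085.
Continuity correction 1/(2n) = 1/710 = 0.001408.
Corrected numerator: |0.114085| − 0.001408 = 0.112677.
SE₀ = √(0.50·0.50/355) = 0.026537.
z = +0.112677/0.026537 = 4.246.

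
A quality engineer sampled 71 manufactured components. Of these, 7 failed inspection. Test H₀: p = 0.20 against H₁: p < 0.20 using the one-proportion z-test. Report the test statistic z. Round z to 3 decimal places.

z = -2.136

p̂ = 7/71 = 0.09859.
Null standard error: √(0.20·0.80/71) = √0.002253521 = 0.047471.
Test statistic: z = -0.10141/0.047471 = -2.136.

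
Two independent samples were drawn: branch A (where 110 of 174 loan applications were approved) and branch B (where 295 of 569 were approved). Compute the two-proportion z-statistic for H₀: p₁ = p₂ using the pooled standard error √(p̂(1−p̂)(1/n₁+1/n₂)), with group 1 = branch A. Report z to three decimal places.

p̂₁ = 110/174 = 0.63218, p̂₂ = 295/569 = 0.51845.
Pooling: p̂ = 405/743 = 0.54509.
Pooled SE = √[0.2479671·0.00750460] ≈ 0.043138.
z = 0.11373/0.043138 = 2.636.

z = 2.636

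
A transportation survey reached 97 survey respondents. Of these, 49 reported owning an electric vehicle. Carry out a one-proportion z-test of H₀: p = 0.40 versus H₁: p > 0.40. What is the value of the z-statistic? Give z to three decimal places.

z = 2.114

With x = 49 successes in n = 97, p̂ = 0.50515.
SE₀ = √(0.40·0.60/97) = 0.049742.
Test statistic: z = 0.10515/0.049742 = 2.114.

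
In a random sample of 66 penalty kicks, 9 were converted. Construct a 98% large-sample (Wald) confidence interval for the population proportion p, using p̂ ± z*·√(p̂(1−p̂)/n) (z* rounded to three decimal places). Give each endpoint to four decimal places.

The sample proportion is 9/66 = 0.13636.
SE = √(p̂(1−p̂)/n) = √(0.117769/66) = 0.042242.
The 98% critical value is z* = 2.326.
Margin of error: 2.326 × 0.042242 = 0.09825.
So the interval runs from 0.0381 to 0.2346.

(0.0381, 0.2346)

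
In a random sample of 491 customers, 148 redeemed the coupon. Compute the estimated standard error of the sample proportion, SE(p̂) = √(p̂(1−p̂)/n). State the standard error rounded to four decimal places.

Sample proportion p̂ = 148/491 = 0.30143.
p̂(1−p̂) = 0.210570.
SE = √(0.210570/491) = 0.0207.

SE = 0.0207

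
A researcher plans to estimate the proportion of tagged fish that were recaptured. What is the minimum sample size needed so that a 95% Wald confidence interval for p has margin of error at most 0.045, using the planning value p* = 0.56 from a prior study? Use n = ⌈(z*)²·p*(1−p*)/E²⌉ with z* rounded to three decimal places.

For 95% confidence, z* = 1.960.
p*(1−p*) = 0.2464.
(z*)²·p*(1−p*)/E² = 3.841600·0.2464/0.002025 = 467.442.
⌈467.442⌉ = 468.

n = 468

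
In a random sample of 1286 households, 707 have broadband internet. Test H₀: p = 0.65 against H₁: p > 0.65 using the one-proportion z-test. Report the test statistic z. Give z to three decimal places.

z = -7.536

The sample proportion is 707/1286 = 0.54977.
Under H₀, SE = √(p₀(1−p₀)/n) = √(0.65·0.35/1286) = √0.000176905 = 0.013301.
z = (p̂ − p₀)/SE = (0.54977 − 0.65)/0.013301 = -7.536.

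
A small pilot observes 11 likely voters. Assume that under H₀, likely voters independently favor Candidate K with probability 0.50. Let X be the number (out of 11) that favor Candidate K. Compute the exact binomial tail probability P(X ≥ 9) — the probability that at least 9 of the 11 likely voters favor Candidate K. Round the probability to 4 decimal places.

X ~ Binomial(n=11, p=0.50).
P(X ≥ 9) = C(11,9)·0.50^9·0.50^2 + C(11,10)·0.50^10·0.50^1 + C(11,11)·0.50^11·0.50^0.
= 0.026855 + 0.005371 + 0.000488 = 0.0327.

P = 0.0327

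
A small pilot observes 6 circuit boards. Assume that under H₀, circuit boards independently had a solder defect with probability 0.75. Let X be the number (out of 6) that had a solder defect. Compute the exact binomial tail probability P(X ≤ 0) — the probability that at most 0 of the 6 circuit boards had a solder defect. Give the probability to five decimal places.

X is binomial with n = 6 and p = 0.75.
P(X ≤ 0) = C(6,0)·0.75^0·0.25^6.
= 0.000244 = 0.00024.

P = 0.00024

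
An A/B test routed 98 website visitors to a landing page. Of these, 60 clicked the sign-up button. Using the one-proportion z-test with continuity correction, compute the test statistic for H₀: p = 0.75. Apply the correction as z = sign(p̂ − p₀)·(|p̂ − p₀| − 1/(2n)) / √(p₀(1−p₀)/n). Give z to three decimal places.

z = -3.033

Sample proportion p̂ = 60/98 = 0.61224. p̂ − p₀ = -0.137755.
1/(2n) = 0.005102.
Corrected numerator: |-0.137755| − 0.005102 = 0.132653.
Under H₀, SE = √(p₀(1−p₀)/n) = √(0.75·0.25/98) = √0.001913265 = 0.043741.
z = (−)0.132653/0.043741 = -3.033.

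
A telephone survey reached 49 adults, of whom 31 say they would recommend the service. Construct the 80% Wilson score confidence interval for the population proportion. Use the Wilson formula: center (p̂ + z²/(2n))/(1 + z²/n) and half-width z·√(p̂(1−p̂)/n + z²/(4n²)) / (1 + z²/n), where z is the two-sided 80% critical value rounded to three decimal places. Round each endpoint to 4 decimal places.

(0.5414, 0.7153)

Here p̂ = 31/49 = 0.63265 and z = 1.282 (z² = 1.643524).
Denominator 1 + z²/n = 1 + 1.643524/49 = 1.033541.
Adjusted center: (0.63265 + z²/(2n))/1.033541 = 0.62835.
Radicand: p̂(1−p̂)/n + z²/(4n²) = 0.004742922 + 0.000171129 = 0.004914051.
Half-width = z·√(radicand)/denom = 1.282·0.070100/1.033541 = 0.08695.
Interval: 0.62835 ± 0.08695 → (0.5414, 0.7153).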